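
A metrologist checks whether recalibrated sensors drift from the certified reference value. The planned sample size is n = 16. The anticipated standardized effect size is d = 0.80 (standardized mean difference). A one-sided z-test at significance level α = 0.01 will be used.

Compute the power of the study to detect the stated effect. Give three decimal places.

Power ≈ 0.809

Noncentrality parameter: δ = d·√n = 0.80 × √16 = 3.2000
Critical value for a one-sided test at α = 0.01: z_α = 2.326.
Power = P(Z > 2.326 − δ) = Φ(0.874) = 0.8088.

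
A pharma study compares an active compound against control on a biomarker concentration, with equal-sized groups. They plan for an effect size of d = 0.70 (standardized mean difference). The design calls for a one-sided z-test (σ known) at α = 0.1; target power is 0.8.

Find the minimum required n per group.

Set Φ(δ − 1.282) = 0.8; then δ − 1.282 = Φ⁻¹(0.8) = 0.842, giving δ = 2.123.
δ = d·√(n/2) ⇒ n = 2(δ/d)² = 2 × (2.123 / 0.70)² = 18.40.
Rounding up, n = 19 per group.

n = 19 per group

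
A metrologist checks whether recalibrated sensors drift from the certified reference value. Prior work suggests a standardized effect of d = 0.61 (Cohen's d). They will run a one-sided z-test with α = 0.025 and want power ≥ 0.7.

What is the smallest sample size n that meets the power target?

For power 0.7 need Φ(δ − z_{0.025}) = 0.7, so δ = z_{0.025} + z_{0.30} = 1.960 + 0.524 = 2.484.
δ = d·√n ⇒ n = (δ/d)² = (2.484 / 0.61)² = 16.59.
Rounding up, n = 17.

n = 17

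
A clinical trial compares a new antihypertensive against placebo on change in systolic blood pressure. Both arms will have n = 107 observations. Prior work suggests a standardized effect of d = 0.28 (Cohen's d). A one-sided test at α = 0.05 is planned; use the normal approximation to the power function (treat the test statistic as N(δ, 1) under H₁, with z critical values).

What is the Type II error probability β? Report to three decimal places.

β ≈ 0.343

Noncentrality parameter: δ = d·√(n/2) = 0.28 × √(107/2) = 2.0480
One-sided α = 0.05 → critical value z_{0.05} = 1.645.
Power = Φ(δ − 1.645) = Φ(0.403) = 0.6566.
Type II error: β = 1 − power = 1 − 0.6566 = 0.3434.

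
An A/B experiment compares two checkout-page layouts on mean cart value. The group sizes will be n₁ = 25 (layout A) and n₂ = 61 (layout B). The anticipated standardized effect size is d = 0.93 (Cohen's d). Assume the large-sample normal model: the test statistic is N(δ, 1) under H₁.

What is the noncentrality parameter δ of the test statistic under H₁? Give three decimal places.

δ ≈ 3.916

δ = d / √(1/n₁ + 1/n₂) = 0.93 / √(1/25 + 1/61) = 3.9162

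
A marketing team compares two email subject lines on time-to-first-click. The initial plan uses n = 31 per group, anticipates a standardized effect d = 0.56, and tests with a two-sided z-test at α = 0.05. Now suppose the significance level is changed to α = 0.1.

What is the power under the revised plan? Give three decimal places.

Power ≈ 0.712

δ = d·√(n/2) = 0.56 × √(31/2) = 2.2047 (unchanged). New critical value: z_{0.05} = 1.645.
Revised power = Φ(δ − 1.645) + Φ(−δ − 1.645) = Φ(0.560) + Φ(-3.850) = 0.7122 + 0.0001 = 0.7123.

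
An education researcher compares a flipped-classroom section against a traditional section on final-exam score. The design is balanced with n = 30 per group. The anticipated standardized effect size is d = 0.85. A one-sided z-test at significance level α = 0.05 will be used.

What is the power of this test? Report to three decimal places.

Power ≈ 0.950

Noncentrality parameter: δ = d·√(n/2) = 0.85 × √(30/2) = 3.2920
One-sided α = 0.05 → critical value z_{0.05} = 1.645.
Power = P(Z > 1.645 − δ) = Φ(1.647) = 0.9502.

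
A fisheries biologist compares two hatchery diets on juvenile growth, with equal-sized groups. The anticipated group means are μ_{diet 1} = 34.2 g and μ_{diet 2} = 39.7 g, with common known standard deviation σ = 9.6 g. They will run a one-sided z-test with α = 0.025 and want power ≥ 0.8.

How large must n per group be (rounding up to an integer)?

Standardized effect: d = |μ_{diet 1} − μ_{diet 2}| / σ = |34.2 − 39.7| / 9.6 = 0.5729
Set Φ(δ − 1.960) = 0.8; then δ − 1.960 = Φ⁻¹(0.8) = 0.842, giving δ = 2.802.
δ = d·√(n/2) ⇒ n = 2(δ/d)² = 2 × (2.802 / 0.5729)² = 47.82.
Round up to the next whole unit.

n = 48 per group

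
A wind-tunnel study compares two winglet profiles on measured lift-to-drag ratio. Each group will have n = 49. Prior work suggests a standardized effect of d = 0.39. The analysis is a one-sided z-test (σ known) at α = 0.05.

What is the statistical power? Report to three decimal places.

Noncentrality parameter: δ = d·√(n/2) = 0.39 × √(49/2) = 1.9304
One-sided α = 0.05 → critical value z_{0.05} = 1.645.
Power = P(Z > 1.645 − δ) = Φ(0.286) = 0.6124.

Power ≈ 0.612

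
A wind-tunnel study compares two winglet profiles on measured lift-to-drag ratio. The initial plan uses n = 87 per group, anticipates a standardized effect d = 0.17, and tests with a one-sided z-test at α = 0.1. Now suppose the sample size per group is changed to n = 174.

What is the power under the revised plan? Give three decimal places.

With n = 174 per group: δ = d·√(n/2) = 0.17 × √(174/2) = 1.5857. Critical value z_{0.1} = 1.282.
Revised power = P(Z > 1.282 − δ) = Φ(0.304) = 0.6195.

Power ≈ 0.619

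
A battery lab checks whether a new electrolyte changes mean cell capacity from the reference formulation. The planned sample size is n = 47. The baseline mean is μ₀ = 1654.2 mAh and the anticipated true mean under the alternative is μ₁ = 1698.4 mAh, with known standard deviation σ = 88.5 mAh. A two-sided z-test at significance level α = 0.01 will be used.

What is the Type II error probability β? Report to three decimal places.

β ≈ 0.198

Standardized effect: d = |μ₁ − μ₀| / σ = |1698.4 − 1654.2| / 88.5 = 0.4994
Noncentrality parameter: δ = d·√n = 0.4994 × √47 = 3.4240
Two-sided α = 0.01 → critical value z_{0.005} = 2.576.
Power = Φ(δ − 2.576) + Φ(−δ − 2.576) = Φ(0.848) + Φ(-6.000) = 0.8018 + 0.0000 = 0.8018.
Type II error: β = 1 − power = 1 − 0.8018 = 0.1982.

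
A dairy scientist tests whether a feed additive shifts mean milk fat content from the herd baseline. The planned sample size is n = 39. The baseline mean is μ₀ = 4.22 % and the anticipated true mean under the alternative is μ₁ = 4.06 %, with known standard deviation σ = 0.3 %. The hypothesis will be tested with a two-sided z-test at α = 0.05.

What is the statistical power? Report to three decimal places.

Standardized effect: d = |μ₁ − μ₀| / σ = |4.06 − 4.22| / 0.3 = 0.5333
Noncentrality parameter: δ = d·√n = 0.5333 × √39 = 3.3307
Two-sided α = 0.05 → critical value z_{0.025} = 1.960.
Power = Φ(δ − 1.960) + Φ(−δ − 1.960) = Φ(1.371) + Φ(-5.291) = 0.9148 + 0.0000 = 0.9148.

Power ≈ 0.915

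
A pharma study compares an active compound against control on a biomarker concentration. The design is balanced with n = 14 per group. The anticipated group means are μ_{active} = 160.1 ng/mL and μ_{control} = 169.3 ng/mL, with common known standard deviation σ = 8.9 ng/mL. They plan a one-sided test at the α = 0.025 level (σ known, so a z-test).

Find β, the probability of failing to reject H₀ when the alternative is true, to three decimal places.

Standardized effect: d = |μ_{active} − μ_{control}| / σ = |160.1 − 169.3| / 8.9 = 1.0337
Noncentrality parameter: δ = d·√(n/2) = 1.0337 × √(14/2) = 2.7349
One-sided α = 0.025 → critical value z_{0.025} = 1.960.
Power = Φ(δ − 1.960) = Φ(0.775) = 0.7808.
Type II error: β = 1 − power = 1 − 0.7808 = 0.2192.

β ≈ 0.219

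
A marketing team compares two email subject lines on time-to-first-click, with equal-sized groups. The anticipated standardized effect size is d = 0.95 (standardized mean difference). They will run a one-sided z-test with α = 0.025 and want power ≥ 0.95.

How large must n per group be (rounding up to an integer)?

Set Φ(δ − 1.960) = 0.95; then δ − 1.960 = Φ⁻¹(0.95) = 1.645, giving δ = 3.605.
δ = d·√(n/2) ⇒ n = 2(δ/d)² = 2 × (3.605 / 0.95)² = 28.80.
Rounding up, n = 29 per group.

n = 29 per group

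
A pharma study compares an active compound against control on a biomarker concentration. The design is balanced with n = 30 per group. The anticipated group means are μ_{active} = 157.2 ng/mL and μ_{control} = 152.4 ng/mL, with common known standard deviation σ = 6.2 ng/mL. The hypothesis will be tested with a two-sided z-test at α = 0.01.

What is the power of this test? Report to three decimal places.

Power ≈ 0.664

Standardized effect: d = |μ_{active} − μ_{control}| / σ = |157.2 − 152.4| / 6.2 = 0.7742
Noncentrality parameter: δ = d·√(n/2) = 0.7742 × √(30/2) = 2.9984
Critical value for a two-sided test at α = 0.01: z_{α/2} = 2.576.
Power = Φ(δ − 2.576) + Φ(−δ − 2.576) = Φ(0.423) + Φ(-5.574) = 0.6637 + 0.0000 = 0.6637.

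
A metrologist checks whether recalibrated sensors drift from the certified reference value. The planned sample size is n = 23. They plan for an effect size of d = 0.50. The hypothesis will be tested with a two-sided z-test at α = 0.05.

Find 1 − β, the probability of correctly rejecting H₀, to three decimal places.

Noncentrality parameter: δ = d·√n = 0.50 × √23 = 2.3979
Critical value for a two-sided test at α = 0.05: z_{α/2} = 1.960.
Power = Φ(δ − 1.960) + Φ(−δ − 1.960) = Φ(0.438) + Φ(-4.358) = 0.6693 + 0.0000 = 0.6693.

Power ≈ 0.669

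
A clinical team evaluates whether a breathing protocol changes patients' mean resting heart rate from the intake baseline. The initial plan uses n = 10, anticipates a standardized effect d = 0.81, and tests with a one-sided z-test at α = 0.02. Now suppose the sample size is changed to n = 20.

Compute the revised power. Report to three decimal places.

Power ≈ 0.942

With n = 20: δ = d·√n = 0.81 × √20 = 3.6224. Critical value z_{0.02} = 2.054.
Revised power = Φ(δ − 2.054) = Φ(1.569) = 0.9416.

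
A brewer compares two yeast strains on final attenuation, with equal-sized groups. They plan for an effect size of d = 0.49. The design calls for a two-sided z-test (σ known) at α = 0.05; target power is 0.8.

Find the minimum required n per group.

n = 66 per group

For power 0.8 need Φ(δ − z_{0.025}) = 0.8, so δ = z_{0.025} + z_{0.20} = 1.960 + 0.842 = 2.802.
(The Φ(−δ − z_{α/2}) term is vanishingly small for δ > 0 and is dropped in the standard sample-size formula.)
δ = d·√(n/2) ⇒ n = 2(δ/d)² = 2 × (2.802 / 0.49)² = 65.38.
Rounding up, n = 66 per group.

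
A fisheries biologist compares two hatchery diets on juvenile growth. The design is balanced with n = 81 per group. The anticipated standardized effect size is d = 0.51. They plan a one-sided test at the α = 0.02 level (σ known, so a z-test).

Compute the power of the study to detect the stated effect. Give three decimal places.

Power ≈ 0.883

Noncentrality parameter: δ = d·√(n/2) = 0.51 × √(81/2) = 3.2456
One-sided α = 0.02 → critical value z_{0.02} = 2.054.
Power = Φ(δ − 2.054) = Φ(1.192) = 0.8833.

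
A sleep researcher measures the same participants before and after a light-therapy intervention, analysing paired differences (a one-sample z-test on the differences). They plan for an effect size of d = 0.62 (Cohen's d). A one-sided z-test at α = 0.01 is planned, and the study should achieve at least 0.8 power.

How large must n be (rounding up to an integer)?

n = 27

For power 0.8 need Φ(δ − z_{0.01}) = 0.8, so δ = z_{0.01} + z_{0.20} = 2.326 + 0.842 = 3.168.
δ = d·√n ⇒ n = (δ/d)² = (3.168 / 0.62)² = 26.11.
Rounding up, n = 27.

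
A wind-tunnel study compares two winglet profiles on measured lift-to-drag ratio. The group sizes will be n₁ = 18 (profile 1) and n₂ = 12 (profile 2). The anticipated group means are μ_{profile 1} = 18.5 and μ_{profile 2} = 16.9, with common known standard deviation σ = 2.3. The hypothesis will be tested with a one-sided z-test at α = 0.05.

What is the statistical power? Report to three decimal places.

Standardized effect: d = |μ_{profile 1} − μ_{profile 2}| / σ = |18.5 − 16.9| / 2.3 = 0.6957
Noncentrality parameter: δ = d / √(1/n₁ + 1/n₂) = 0.6957 / √(1/18 + 1/12) = 1.8666
One-sided α = 0.05 → critical value z_{0.05} = 1.645.
Power = Φ(δ − 1.645) = Φ(0.222) = 0.5878.

Power ≈ 0.588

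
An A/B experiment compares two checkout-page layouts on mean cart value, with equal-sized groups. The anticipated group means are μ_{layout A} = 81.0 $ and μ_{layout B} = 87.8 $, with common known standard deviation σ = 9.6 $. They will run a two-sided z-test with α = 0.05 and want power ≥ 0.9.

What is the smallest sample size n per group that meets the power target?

Standardized effect: d = |μ_{layout A} − μ_{layout B}| / σ = |81.0 − 87.8| / 9.6 = 0.7083
For power 0.9 need Φ(δ − z_{0.025}) = 0.9, so δ = z_{0.025} + z_{0.10} = 1.960 + 1.282 = 3.242.
(The Φ(−δ − z_{α/2}) term is vanishingly small for δ > 0 and is dropped in the standard sample-size formula.)
δ = d·√(n/2) ⇒ n = 2(δ/d)² = 2 × (3.242 / 0.7083)² = 41.88.
Rounding up, n = 42 per group.

n = 42 per group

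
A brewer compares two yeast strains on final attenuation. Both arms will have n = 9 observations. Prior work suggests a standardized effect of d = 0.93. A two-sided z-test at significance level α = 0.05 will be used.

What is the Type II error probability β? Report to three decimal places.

Noncentrality parameter: δ = d·√(n/2) = 0.93 × √(9/2) = 1.9728
Two-sided α = 0.05 → critical value z_{0.025} = 1.960.
Power = Φ(δ − 1.960) + Φ(−δ − 1.960) = Φ(0.013) + Φ(-3.933) = 0.5051 + 0.0000 = 0.5052.
Type II error: β = 1 − power = 1 − 0.5052 = 0.4948.

β ≈ 0.495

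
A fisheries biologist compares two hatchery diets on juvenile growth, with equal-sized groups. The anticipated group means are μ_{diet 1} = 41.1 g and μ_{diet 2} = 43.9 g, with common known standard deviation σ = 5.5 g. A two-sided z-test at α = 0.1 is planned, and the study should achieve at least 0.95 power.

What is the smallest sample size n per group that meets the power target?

n = 84 per group

Standardized effect: d = |μ_{diet 1} − μ_{diet 2}| / σ = |41.1 − 43.9| / 5.5 = 0.5091
Set Φ(δ − 1.645) = 0.95; then δ − 1.645 = Φ⁻¹(0.95) = 1.645, giving δ = 3.290.
(Ignoring the negligible lower-tail rejection probability gives the usual closed-form inversion.)
δ = d·√(n/2) ⇒ n = 2(δ/d)² = 2 × (3.290 / 0.5091)² = 83.51.
Round up to the next whole unit.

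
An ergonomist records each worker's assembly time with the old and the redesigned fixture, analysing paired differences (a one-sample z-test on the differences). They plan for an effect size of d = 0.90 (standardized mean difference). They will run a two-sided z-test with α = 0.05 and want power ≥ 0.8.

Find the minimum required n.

n = 10

Set Φ(δ − 1.960) = 0.8; then δ − 1.960 = Φ⁻¹(0.8) = 0.842, giving δ = 2.802.
(The Φ(−δ − z_{α/2}) term is vanishingly small for δ > 0 and is dropped in the standard sample-size formula.)
δ = d·√n ⇒ n = (δ/d)² = (2.802 / 0.90)² = 9.69.
Rounding up, n = 10.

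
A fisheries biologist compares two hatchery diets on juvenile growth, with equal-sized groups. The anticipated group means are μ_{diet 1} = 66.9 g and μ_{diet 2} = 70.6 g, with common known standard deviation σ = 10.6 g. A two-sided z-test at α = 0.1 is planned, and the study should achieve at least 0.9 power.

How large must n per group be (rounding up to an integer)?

n = 141 per group

Standardized effect: d = |μ_{diet 1} − μ_{diet 2}| / σ = |66.9 − 70.6| / 10.6 = 0.3491
Set Φ(δ − 1.645) = 0.9; then δ − 1.645 = Φ⁻¹(0.9) = 1.282, giving δ = 2.926.
(For δ > 0 the lower-tail rejection region contributes negligibly to power, so the one-term inversion is standard.)
δ = d·√(n/2) ⇒ n = 2(δ/d)² = 2 × (2.926 / 0.3491)² = 140.57.
Rounding up, n = 141 per group.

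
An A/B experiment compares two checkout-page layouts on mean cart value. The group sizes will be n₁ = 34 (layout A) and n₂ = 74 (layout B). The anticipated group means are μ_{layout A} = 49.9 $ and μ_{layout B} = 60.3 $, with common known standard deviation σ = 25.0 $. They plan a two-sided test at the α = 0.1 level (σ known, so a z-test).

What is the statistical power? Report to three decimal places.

Standardized effect: d = |μ_{layout A} − μ_{layout B}| / σ = |49.9 − 60.3| / 25.0 = 0.4160
Noncentrality parameter: δ = d / √(1/n₁ + 1/n₂) = 0.4160 / √(1/34 + 1/74) = 2.0079
Two-sided α = 0.1 → critical value z_{0.05} = 1.645.
Power = Φ(δ − 1.645) + Φ(−δ − 1.645) = Φ(0.363) + Φ(-3.653) = 0.6417 + 0.0001 = 0.6418.

Power ≈ 0.642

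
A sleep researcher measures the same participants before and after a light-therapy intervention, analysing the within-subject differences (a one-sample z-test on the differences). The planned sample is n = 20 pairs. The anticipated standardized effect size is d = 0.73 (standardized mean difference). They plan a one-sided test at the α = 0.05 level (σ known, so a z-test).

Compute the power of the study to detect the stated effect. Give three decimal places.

Power ≈ 0.947

Noncentrality parameter: δ = d·√n = 0.73 × √20 = 3.2647
Critical value for a one-sided test at α = 0.05: z_α = 1.645.
Power = Φ(δ − 1.645) = Φ(1.620) = 0.9474.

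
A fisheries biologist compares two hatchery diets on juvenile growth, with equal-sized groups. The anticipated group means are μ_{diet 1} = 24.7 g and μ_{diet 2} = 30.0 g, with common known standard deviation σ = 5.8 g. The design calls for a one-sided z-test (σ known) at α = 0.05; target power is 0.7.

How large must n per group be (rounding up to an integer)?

n = 12 per group

Standardized effect: d = |μ_{diet 1} − μ_{diet 2}| / σ = |24.7 − 30.0| / 5.8 = 0.9138
For power 0.7 need Φ(δ − z_{0.05}) = 0.7, so δ = z_{0.05} + z_{0.30} = 1.645 + 0.524 = 2.169.
δ = d·√(n/2) ⇒ n = 2(δ/d)² = 2 × (2.169 / 0.9138)² = 11.27.
Rounding up, n = 12 per group.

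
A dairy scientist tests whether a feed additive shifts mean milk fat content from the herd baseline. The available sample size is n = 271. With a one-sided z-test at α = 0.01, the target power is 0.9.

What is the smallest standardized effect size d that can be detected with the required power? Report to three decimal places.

Need Φ(δ − 2.326) = 0.9, so δ = 2.326 + 1.282 = 3.608.
δ = d·√n ⇒ d = δ/√n = 3.608/√271 = 0.2192.

d ≈ 0.219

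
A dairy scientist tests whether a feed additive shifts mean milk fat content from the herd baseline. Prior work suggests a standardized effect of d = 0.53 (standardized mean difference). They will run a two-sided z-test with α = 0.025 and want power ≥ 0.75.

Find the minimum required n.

n = 31

Set Φ(δ − 2.241) = 0.75; then δ − 2.241 = Φ⁻¹(0.75) = 0.674, giving δ = 2.916.
(For δ > 0 the lower-tail rejection region contributes negligibly to power, so the one-term inversion is standard.)
δ = d·√n ⇒ n = (δ/d)² = (2.916 / 0.53)² = 30.27.
Round up to the next whole unit.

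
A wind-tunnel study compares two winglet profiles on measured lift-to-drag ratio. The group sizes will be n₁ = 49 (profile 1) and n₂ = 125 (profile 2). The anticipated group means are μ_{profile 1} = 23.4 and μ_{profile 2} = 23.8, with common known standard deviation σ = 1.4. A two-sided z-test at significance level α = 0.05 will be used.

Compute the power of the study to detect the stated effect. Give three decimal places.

Power ≈ 0.396

Standardized effect: d = |μ_{profile 1} − μ_{profile 2}| / σ = |23.4 − 23.8| / 1.4 = 0.2857
Noncentrality parameter: δ = d / √(1/n₁ + 1/n₂) = 0.2857 / √(1/49 + 1/125) = 1.6952
Critical value for a two-sided test at α = 0.05: z_{α/2} = 1.960.
Power = Φ(δ − 1.960) + Φ(−δ − 1.960) = Φ(-0.265) + Φ(-3.655) = 0.3956 + 0.0001 = 0.3957.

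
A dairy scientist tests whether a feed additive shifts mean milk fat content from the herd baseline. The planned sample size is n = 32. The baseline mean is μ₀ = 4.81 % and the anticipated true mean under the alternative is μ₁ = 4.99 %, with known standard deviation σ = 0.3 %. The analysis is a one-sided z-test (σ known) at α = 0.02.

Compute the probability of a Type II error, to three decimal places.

β ≈ 0.090

Standardized effect: d = |μ₁ − μ₀| / σ = |4.99 − 4.81| / 0.3 = 0.6000
Noncentrality parameter: δ = d·√n = 0.6000 × √32 = 3.3941
Critical value for a one-sided test at α = 0.02: z_α = 2.054.
Power = Φ(δ − 2.054) = Φ(1.340) = 0.9099.
Type II error: β = 1 − power = 1 − 0.9099 = 0.0901.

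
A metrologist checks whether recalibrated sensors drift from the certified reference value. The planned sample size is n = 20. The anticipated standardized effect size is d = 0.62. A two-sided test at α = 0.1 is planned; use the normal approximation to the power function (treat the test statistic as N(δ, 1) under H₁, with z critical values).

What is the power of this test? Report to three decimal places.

Power ≈ 0.870

Noncentrality parameter: δ = d·√n = 0.62 × √20 = 2.7727
Critical value for a two-sided test at α = 0.1: z_{α/2} = 1.645.
Power = Φ(δ − 1.645) + Φ(−δ − 1.645) = Φ(1.128) + Φ(-4.418) = 0.8703 + 0.0000 = 0.8703.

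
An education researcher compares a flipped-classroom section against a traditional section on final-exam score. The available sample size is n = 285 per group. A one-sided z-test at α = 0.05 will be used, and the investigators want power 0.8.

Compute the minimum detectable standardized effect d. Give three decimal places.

Required noncentrality: δ = z_{0.05} + z_{0.20} = 1.645 + 0.842 = 2.486.
δ = d·√(n/2) ⇒ d = δ/√(n/2) = 2.486/√(285/2) = 0.2083.

d ≈ 0.208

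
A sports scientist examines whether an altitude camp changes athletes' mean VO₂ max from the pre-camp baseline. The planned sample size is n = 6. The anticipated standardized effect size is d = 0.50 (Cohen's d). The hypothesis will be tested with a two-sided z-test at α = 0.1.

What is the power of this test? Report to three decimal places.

Power ≈ 0.339

Noncentrality parameter: δ = d·√n = 0.50 × √6 = 1.2247
Two-sided α = 0.1 → critical value z_{0.05} = 1.645.
Power = Φ(δ − 1.645) + Φ(−δ − 1.645) = Φ(-0.420) + Φ(-2.870) = 0.3372 + 0.0021 = 0.3393.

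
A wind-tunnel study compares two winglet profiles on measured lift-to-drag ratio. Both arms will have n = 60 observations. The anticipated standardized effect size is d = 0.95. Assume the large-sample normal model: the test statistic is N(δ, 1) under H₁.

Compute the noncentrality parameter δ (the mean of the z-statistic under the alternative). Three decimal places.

δ = d·√(n/2) = 0.95 × √(60/2) = 5.2034

δ ≈ 5.203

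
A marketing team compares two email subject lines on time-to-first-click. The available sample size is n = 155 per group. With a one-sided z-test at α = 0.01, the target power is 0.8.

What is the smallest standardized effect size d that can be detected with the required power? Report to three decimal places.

Required noncentrality: δ = z_{0.01} + z_{0.20} = 2.326 + 0.842 = 3.168.
δ = d·√(n/2) ⇒ d = δ/√(n/2) = 3.168/√(155/2) = 0.3599.

d ≈ 0.360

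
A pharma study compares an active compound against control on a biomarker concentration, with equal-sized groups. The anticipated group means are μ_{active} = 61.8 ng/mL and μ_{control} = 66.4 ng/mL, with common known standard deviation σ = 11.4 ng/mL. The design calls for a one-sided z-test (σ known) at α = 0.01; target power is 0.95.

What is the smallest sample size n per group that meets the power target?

n = 194 per group

Standardized effect: d = |μ_{active} − μ_{control}| / σ = |61.8 − 66.4| / 11.4 = 0.4035
For power 0.95 need Φ(δ − z_{0.01}) = 0.95, so δ = z_{0.01} + z_{0.05} = 2.326 + 1.645 = 3.971.
δ = d·√(n/2) ⇒ n = 2(δ/d)² = 2 × (3.971 / 0.4035)² = 193.72.
Round up to the next whole unit.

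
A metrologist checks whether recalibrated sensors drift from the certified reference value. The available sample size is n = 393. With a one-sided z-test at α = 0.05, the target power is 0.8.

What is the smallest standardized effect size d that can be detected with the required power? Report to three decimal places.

d ≈ 0.125

Required noncentrality: δ = z_{0.05} + z_{0.20} = 1.645 + 0.842 = 2.486.
δ = d·√n ⇒ d = δ/√n = 2.486/√393 = 0.1254.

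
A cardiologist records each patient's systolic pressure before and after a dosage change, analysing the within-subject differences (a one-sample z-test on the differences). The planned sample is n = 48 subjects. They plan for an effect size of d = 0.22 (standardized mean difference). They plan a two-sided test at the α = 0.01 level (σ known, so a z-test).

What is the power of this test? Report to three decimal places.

Power ≈ 0.147

Noncentrality parameter: δ = d·√n = 0.22 × √48 = 1.5242
Critical value for a two-sided test at α = 0.01: z_{α/2} = 2.576.
Power = Φ(δ − 2.576) + Φ(−δ − 2.576) = Φ(-1.052) + Φ(-4.100) = 0.1465 + 0.0000 = 0.1465.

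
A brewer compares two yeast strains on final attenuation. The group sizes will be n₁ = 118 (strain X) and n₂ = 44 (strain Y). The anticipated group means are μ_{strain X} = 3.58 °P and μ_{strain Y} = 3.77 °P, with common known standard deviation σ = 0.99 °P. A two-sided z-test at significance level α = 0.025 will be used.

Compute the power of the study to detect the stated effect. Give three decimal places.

Standardized effect: d = |μ_{strain X} − μ_{strain Y}| / σ = |3.58 − 3.77| / 0.99 = 0.1919
Noncentrality parameter: δ = d / √(1/n₁ + 1/n₂) = 0.1919 / √(1/118 + 1/44) = 1.0865
Two-sided α = 0.025 → critical value z_{0.0125} = 2.241.
Power = Φ(δ − 2.241) + Φ(−δ − 2.241) = Φ(-1.155) + Φ(-3.328) = 0.1241 + 0.0004 = 0.1245.

Power ≈ 0.125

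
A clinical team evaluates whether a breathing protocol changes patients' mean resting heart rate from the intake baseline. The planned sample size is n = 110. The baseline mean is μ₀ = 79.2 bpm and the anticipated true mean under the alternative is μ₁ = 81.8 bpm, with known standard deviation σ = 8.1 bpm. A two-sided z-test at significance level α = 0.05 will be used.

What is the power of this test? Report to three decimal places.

Standardized effect: d = |μ₁ − μ₀| / σ = |81.8 − 79.2| / 8.1 = 0.3210
Noncentrality parameter: λ = d·√n = 0.3210 × √110 = 3.3665
Two-sided α = 0.05 → critical value z_{0.025} = 1.960.
Power = Φ(λ − 1.960) + Φ(−λ − 1.960) = Φ(1.407) + Φ(-5.327) = 0.9202 + 0.0000 = 0.9202.

Power ≈ 0.920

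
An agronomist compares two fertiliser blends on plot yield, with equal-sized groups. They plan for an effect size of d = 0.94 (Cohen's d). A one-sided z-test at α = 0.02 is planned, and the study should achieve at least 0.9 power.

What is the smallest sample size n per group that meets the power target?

Set Φ(δ − 2.054) = 0.9; then δ − 2.054 = Φ⁻¹(0.9) = 1.282, giving δ = 3.335.
δ = d·√(n/2) ⇒ n = 2(δ/d)² = 2 × (3.335 / 0.94)² = 25.18.
Rounding up, n = 26 per group.

n = 26 per group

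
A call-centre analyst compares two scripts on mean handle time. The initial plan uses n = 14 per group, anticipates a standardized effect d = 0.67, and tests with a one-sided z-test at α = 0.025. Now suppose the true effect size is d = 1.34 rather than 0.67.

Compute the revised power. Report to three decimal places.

With d = 1.34: δ = d·√(n/2) = 1.34 × √(14/2) = 3.5453. Critical value z_{0.025} = 1.960.
Revised power = Φ(δ − 1.960) = Φ(1.585) = 0.9436.

Power ≈ 0.944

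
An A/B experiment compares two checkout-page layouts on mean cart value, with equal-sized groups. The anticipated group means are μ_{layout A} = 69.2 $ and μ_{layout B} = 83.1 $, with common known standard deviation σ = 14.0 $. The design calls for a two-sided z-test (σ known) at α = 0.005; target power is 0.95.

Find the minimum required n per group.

n = 41 per group

Standardized effect: d = |μ_{layout A} − μ_{layout B}| / σ = |69.2 − 83.1| / 14.0 = 0.9929
Set Φ(δ − 2.807) = 0.95; then δ − 2.807 = Φ⁻¹(0.95) = 1.645, giving δ = 4.452.
(For δ > 0 the lower-tail rejection region contributes negligibly to power, so the one-term inversion is standard.)
δ = d·√(n/2) ⇒ n = 2(δ/d)² = 2 × (4.452 / 0.9929)² = 40.21.
Round up to the next whole unit.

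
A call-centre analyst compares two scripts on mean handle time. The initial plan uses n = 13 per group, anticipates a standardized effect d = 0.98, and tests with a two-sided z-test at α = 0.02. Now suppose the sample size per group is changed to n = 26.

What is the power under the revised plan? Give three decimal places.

With n = 26 per group: δ = d·√(n/2) = 0.98 × √(26/2) = 3.5334. Critical value z_{0.01} = 2.326.
Revised power = Φ(δ − 2.326) + Φ(−δ − 2.326) = Φ(1.207) + Φ(-5.860) = 0.8863 + 0.0000 = 0.8863.

Power ≈ 0.886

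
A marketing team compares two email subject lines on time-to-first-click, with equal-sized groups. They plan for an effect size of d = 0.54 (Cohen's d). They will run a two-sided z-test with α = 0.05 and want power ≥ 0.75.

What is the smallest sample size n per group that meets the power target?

For power 0.75 need Φ(δ − z_{0.025}) = 0.75, so δ = z_{0.025} + z_{0.25} = 1.960 + 0.674 = 2.634.
(For δ > 0 the lower-tail rejection region contributes negligibly to power, so the one-term inversion is standard.)
δ = d·√(n/2) ⇒ n = 2(δ/d)² = 2 × (2.634 / 0.54)² = 47.60.
Round up to the next whole unit.

n = 48 per group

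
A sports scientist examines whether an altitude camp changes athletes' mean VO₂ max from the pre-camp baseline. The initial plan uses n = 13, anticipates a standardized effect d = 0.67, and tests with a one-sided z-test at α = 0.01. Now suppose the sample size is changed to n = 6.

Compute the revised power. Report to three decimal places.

With n = 6: δ = d·√n = 0.67 × √6 = 1.6412. Critical value z_{0.01} = 2.326.
Revised power = P(Z > 2.326 − δ) = Φ(-0.685) = 0.2466.

Power ≈ 0.247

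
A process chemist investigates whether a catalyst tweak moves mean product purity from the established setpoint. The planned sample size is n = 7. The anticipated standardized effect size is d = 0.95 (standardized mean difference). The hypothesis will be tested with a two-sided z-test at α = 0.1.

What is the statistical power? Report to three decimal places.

Power ≈ 0.807

Noncentrality parameter: λ = d·√n = 0.95 × √7 = 2.5135
Two-sided α = 0.1 → critical value z_{0.05} = 1.645.
Power = Φ(λ − 1.645) + Φ(−λ − 1.645) = Φ(0.869) + Φ(-4.158) = 0.8075 + 0.0000 = 0.8075.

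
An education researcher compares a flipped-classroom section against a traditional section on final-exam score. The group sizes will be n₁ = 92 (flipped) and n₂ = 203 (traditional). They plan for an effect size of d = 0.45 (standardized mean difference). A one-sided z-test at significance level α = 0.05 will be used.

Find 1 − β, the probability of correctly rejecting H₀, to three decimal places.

Power ≈ 0.974

Noncentrality parameter: δ = d / √(1/n₁ + 1/n₂) = 0.45 / √(1/92 + 1/203) = 3.5805
One-sided α = 0.05 → critical value z_{0.05} = 1.645.
Power = P(Z > 1.645 − δ) = Φ(1.936) = 0.9735.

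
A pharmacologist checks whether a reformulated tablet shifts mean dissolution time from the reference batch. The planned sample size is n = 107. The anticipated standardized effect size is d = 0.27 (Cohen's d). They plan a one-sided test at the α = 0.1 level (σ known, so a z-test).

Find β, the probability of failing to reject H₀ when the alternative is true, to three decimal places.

β ≈ 0.065

Noncentrality parameter: δ = d·√n = 0.27 × √107 = 2.7929
One-sided α = 0.1 → critical value z_{0.1} = 1.282.
Power = P(Z > 1.282 − δ) = Φ(1.511) = 0.9347.
Type II error: β = 1 − power = 1 − 0.9347 = 0.0653.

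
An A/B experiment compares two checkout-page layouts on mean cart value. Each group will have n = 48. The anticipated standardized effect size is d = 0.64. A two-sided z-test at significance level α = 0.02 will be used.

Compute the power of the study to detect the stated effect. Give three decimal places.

Noncentrality parameter: δ = d·√(n/2) = 0.64 × √(48/2) = 3.1353
Two-sided α = 0.02 → critical value z_{0.01} = 2.326.
Power = Φ(δ − 2.326) + Φ(−δ − 2.326) = Φ(0.809) + Φ(-5.462) = 0.7907 + 0.0000 = 0.7907.

Power ≈ 0.791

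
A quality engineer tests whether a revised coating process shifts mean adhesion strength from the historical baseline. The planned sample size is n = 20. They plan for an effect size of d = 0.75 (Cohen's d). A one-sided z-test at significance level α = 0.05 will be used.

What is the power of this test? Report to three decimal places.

Noncentrality parameter: δ = d·√n = 0.75 × √20 = 3.3541
Critical value for a one-sided test at α = 0.05: z_α = 1.645.
Power = P(Z > 1.645 − δ) = Φ(1.709) = 0.9563.

Power ≈ 0.956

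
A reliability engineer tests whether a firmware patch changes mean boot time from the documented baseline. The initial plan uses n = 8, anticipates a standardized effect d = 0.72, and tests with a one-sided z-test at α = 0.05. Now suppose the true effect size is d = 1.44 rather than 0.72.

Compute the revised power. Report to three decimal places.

Power ≈ 0.992

With d = 1.44: δ = d·√n = 1.44 × √8 = 4.0729. Critical value z_{0.05} = 1.645.
Revised power = P(Z > 1.645 − δ) = Φ(2.428) = 0.9924.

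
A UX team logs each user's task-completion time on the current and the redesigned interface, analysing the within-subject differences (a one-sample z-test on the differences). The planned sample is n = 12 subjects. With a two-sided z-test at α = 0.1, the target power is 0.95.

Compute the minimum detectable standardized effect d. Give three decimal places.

Need Φ(δ − 1.645) = 0.95, so δ = 1.645 + 1.645 = 3.290.
(Lower-tail contribution to power is negligible for δ > 0.)
δ = d·√n ⇒ d = δ/√n = 3.290/√12 = 0.9497.

d ≈ 0.950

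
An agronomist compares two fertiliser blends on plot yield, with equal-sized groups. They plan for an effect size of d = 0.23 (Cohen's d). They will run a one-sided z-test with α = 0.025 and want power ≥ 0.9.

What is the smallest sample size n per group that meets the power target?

n = 398 per group

For power 0.9 need Φ(δ − z_{0.025}) = 0.9, so δ = z_{0.025} + z_{0.10} = 1.960 + 1.282 = 3.242.
δ = d·√(n/2) ⇒ n = 2(δ/d)² = 2 × (3.242 / 0.23)² = 397.26.
Rounding up, n = 398 per group.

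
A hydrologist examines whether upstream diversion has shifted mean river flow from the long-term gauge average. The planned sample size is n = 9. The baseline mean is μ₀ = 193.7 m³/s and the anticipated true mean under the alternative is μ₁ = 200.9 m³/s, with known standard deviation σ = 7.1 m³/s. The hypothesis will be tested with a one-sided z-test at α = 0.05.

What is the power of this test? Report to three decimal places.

Power ≈ 0.919

Standardized effect: d = |μ₁ − μ₀| / σ = |200.9 − 193.7| / 7.1 = 1.0141
Noncentrality parameter: δ = d·√n = 1.0141 × √9 = 3.0423
Critical value for a one-sided test at α = 0.05: z_α = 1.645.
Power = P(Z > 1.645 − δ) = Φ(1.397) = 0.9189.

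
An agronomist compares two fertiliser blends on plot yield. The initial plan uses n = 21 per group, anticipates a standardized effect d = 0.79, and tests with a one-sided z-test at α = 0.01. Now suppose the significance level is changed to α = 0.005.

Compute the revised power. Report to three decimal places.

δ = d·√(n/2) = 0.79 × √(21/2) = 2.5599 (unchanged). New critical value: z_{0.005} = 2.576.
Revised power = Φ(δ − 2.576) = Φ(-0.016) = 0.4936.

Power ≈ 0.494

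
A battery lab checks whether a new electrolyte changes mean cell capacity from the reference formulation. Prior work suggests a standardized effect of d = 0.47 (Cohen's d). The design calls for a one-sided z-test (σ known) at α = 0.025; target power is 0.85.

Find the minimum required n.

n = 41

For power 0.85 need Φ(δ − z_{0.025}) = 0.85, so δ = z_{0.025} + z_{0.15} = 1.960 + 1.036 = 2.996.
δ = d·√n ⇒ n = (δ/d)² = (2.996 / 0.47)² = 40.64.
Rounding up, n = 41.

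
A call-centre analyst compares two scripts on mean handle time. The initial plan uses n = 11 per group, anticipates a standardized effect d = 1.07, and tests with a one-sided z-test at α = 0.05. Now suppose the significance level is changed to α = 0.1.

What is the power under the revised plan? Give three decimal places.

δ = d·√(n/2) = 1.07 × √(11/2) = 2.5094 (unchanged). New critical value: z_{0.1} = 1.282.
Revised power = P(Z > 1.282 − δ) = Φ(1.228) = 0.8902.

Power ≈ 0.890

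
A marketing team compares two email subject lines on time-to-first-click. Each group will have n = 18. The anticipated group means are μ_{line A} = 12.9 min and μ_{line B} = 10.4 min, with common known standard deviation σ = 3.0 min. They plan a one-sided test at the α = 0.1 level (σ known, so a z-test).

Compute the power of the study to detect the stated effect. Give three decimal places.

Power ≈ 0.888

Standardized effect: d = |μ_{line A} − μ_{line B}| / σ = |12.9 − 10.4| / 3.0 = 0.8333
Noncentrality parameter: δ = d·√(n/2) = 0.8333 × √(18/2) = 2.5000
One-sided α = 0.1 → critical value z_{0.1} = 1.282.
Power = Φ(δ − 1.282) = Φ(1.218) = 0.8885.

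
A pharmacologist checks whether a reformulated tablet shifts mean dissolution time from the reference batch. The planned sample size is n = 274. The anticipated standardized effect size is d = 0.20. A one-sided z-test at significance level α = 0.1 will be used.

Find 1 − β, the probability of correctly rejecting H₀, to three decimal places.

Noncentrality parameter: λ = d·√n = 0.20 × √274 = 3.3106
Critical value for a one-sided test at α = 0.1: z_α = 1.282.
Power = P(Z > 1.282 − λ) = Φ(2.029) = 0.9788.

Power ≈ 0.979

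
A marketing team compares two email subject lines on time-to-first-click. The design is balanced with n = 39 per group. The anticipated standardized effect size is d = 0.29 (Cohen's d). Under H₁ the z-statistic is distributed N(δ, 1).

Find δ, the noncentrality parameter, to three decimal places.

δ ≈ 1.281

The noncentrality parameter scales effect size by the design's sample-size factor: δ = d·√(n/2) = 0.29 × √(39/2) = 1.2806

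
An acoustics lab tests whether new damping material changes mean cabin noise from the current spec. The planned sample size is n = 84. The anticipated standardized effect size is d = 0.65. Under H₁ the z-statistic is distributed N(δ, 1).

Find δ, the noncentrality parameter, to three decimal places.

δ ≈ 5.957

The noncentrality parameter scales effect size by the design's sample-size factor: δ = d·√n = 0.65 × √84 = 5.9573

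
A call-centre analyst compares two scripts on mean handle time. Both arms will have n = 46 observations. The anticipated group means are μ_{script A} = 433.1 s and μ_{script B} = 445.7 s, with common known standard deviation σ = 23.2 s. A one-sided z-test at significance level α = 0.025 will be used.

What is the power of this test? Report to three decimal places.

Power ≈ 0.740

Standardized effect: d = |μ_{script A} − μ_{script B}| / σ = |433.1 − 445.7| / 23.2 = 0.5431
Noncentrality parameter: δ = d·√(n/2) = 0.5431 × √(46/2) = 2.6046
Critical value for a one-sided test at α = 0.025: z_α = 1.960.
Power = Φ(δ − 1.960) = Φ(0.645) = 0.7404.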